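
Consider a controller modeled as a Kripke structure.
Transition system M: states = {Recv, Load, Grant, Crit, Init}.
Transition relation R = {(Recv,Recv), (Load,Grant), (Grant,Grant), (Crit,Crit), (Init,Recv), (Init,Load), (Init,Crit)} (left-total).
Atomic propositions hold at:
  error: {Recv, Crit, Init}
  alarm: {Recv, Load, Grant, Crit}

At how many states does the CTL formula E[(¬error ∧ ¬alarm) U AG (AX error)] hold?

Sat(¬error) = {Load, Grant}
Sat(¬alarm) = {Init}
Sat(¬error ∧ ¬alarm) = ∅
Sat(AX error) = {s : every successor in {Recv, Crit, Init}} = {Recv, Crit}
AG (AX error): greatest fixpoint, start Z0 = {Recv, Crit}, keep only states in Sat with every successor in Z. Already a fixed point.
Sat(AG (AX error)) = {Recv, Crit}
E[(¬error ∧ ¬alarm) U AG (AX error)]: least fixpoint, start Z0 = Sat(AG (AX error)) = {Recv, Crit}, add states in Sat(¬error ∧ ¬alarm) with some successor in Z. Already a fixed point.
Sat(E[(¬error ∧ ¬alarm) U AG (AX error)]) = {Recv, Crit}
|Sat(E[(¬error ∧ ¬alarm) U AG (AX error)])| = |{Recv, Crit}| = 2.

2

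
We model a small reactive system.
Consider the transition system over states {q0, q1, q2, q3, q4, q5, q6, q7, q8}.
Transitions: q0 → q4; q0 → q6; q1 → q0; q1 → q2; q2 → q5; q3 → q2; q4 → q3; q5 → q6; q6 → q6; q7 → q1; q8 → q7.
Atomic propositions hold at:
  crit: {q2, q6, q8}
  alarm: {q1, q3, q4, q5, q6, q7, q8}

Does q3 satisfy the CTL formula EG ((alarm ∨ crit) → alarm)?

No

Sat(alarm ∨ crit) = {q1, q2, q3, q4, q5, q6, q7, q8}
Sat((alarm ∨ crit) → alarm) = {q0, q1, q3, q4, q5, q6, q7, q8}
EG ((alarm ∨ crit) → alarm): greatest fixpoint, start Z0 = {q0, q1, q3, q4, q5, q6, q7, q8}, keep only states in Sat with some successor in Z. Z1 = {q0, q1, q4, q5, q6, q7, q8}; Z2 = {q0, q1, q5, q6, q7, q8}; fixed.
Sat(EG ((alarm ∨ crit) → alarm)) = {q0, q1, q5, q6, q7, q8}
q3 ∉ Sat(EG ((alarm ∨ crit) → alarm)) = {q0, q1, q5, q6, q7, q8}, so the formula does not hold at q3.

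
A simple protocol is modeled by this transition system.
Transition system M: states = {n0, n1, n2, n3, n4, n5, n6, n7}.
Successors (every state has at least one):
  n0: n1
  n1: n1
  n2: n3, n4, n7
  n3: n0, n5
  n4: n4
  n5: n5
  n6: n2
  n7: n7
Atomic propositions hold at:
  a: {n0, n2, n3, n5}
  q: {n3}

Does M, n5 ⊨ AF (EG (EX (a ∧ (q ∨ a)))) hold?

Yes

Sat(q ∨ a) = {n0, n2, n3, n5}
Sat(a ∧ (q ∨ a)) = {n0, n2, n3, n5}
Sat(EX (a ∧ (q ∨ a))) = {s : some successor in {n0, n2, n3, n5}} = {n2, n3, n5, n6}
EG (EX (a ∧ (q ∨ a))): greatest fixpoint, start Z0 = {n2, n3, n5, n6}, keep only states in Sat with some successor in Z. Already a fixed point.
Sat(EG (EX (a ∧ (q ∨ a)))) = {n2, n3, n5, n6}
AF (EG (EX (a ∧ (q ∨ a)))): least fixpoint, start Z0 = {n2, n3, n5, n6}, add states with every successor in Z. Already a fixed point.
Sat(AF (EG (EX (a ∧ (q ∨ a))))) = {n2, n3, n5, n6}
n5 ∈ Sat(AF (EG (EX (a ∧ (q ∨ a))))) = {n2, n3, n5, n6}, so the formula holds at n5.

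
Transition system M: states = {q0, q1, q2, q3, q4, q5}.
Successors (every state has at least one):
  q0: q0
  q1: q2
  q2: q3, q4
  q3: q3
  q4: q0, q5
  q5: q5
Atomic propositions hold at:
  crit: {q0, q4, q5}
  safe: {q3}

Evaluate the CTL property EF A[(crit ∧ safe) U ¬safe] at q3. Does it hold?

Sat(crit ∧ safe) = ∅
Sat(¬safe) = {q0, q1, q2, q4, q5}
A[(crit ∧ safe) U ¬safe]: least fixpoint, start Z0 = Sat(¬safe) = {q0, q1, q2, q4, q5}, add states in Sat(crit ∧ safe) with every successor in Z. Already a fixed point.
Sat(A[(crit ∧ safe) U ¬safe]) = {q0, q1, q2, q4, q5}
EF A[(crit ∧ safe) U ¬safe]: least fixpoint, start Z0 = {q0, q1, q2, q4, q5}, add states with some successor in Z. Already a fixed point.
Sat(EF A[(crit ∧ safe) U ¬safe]) = {q0, q1, q2, q4, q5}
q3 ∉ Sat(EF A[(crit ∧ safe) U ¬safe]) = {q0, q1, q2, q4, q5}, so the formula does not hold at q3.

No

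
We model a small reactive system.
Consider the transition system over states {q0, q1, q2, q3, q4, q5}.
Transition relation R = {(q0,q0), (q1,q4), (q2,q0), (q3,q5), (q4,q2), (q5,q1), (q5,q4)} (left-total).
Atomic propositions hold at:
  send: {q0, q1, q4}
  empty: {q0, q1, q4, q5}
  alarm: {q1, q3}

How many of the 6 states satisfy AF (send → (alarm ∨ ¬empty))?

Sat(¬empty) = {q2, q3}
Sat(alarm ∨ ¬empty) = {q1, q2, q3}
Sat(send → (alarm ∨ ¬empty)) = {q1, q2, q3, q5}
AF (send → (alarm ∨ ¬empty)): least fixpoint, start Z0 = {q1, q2, q3, q5}, add states with every successor in Z. Z1 = {q1, q2, q3, q4, q5}; fixed.
Sat(AF (send → (alarm ∨ ¬empty))) = {q1, q2, q3, q4, q5}
|Sat(AF (send → (alarm ∨ ¬empty)))| = |{q1, q2, q3, q4, q5}| = 5.

5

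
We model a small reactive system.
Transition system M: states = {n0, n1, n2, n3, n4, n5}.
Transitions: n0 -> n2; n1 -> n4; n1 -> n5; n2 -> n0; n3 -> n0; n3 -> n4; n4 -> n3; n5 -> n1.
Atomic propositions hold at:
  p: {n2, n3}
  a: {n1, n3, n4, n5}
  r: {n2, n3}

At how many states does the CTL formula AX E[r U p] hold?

E[r U p]: least fixpoint, start Z0 = Sat(p) = {n2, n3}, add states in Sat(r) with some successor in Z. Already a fixed point.
Sat(E[r U p]) = {n2, n3}
Sat(AX E[r U p]) = {s : every successor in {n2, n3}} = {n0, n4}
|Sat(AX E[r U p])| = |{n0, n4}| = 2.

2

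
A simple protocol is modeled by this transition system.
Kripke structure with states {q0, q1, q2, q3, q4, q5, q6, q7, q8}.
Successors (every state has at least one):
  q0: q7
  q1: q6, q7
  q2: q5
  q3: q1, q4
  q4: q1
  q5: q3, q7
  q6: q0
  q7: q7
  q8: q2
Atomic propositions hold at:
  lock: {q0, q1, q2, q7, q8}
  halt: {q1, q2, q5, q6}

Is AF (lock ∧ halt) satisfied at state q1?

Yes

Sat(lock ∧ halt) = {q1, q2}
AF (lock ∧ halt): least fixpoint, start Z0 = {q1, q2}, add states with every successor in Z. Z1 = {q1, q2, q4, q8}; Z2 = {q1, q2, q3, q4, q8}; fixed.
Sat(AF (lock ∧ halt)) = {q1, q2, q3, q4, q8}
q1 ∈ Sat(AF (lock ∧ halt)) = {q1, q2, q3, q4, q8}, so the formula holds at q1.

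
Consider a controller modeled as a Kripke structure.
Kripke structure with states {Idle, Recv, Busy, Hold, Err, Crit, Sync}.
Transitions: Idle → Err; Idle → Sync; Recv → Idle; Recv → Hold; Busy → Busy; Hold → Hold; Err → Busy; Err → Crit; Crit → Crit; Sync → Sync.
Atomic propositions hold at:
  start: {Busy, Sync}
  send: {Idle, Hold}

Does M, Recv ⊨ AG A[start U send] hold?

A[start U send]: least fixpoint, start Z0 = Sat(send) = {Idle, Hold}, add states in Sat(start) with every successor in Z. Already a fixed point.
Sat(A[start U send]) = {Idle, Hold}
AG A[start U send]: greatest fixpoint, start Z0 = {Idle, Hold}, keep only states in Sat with every successor in Z. Z1 = {Hold}; fixed.
Sat(AG A[start U send]) = {Hold}
Recv ∉ Sat(AG A[start U send]) = {Hold}, so the formula does not hold at Recv.

No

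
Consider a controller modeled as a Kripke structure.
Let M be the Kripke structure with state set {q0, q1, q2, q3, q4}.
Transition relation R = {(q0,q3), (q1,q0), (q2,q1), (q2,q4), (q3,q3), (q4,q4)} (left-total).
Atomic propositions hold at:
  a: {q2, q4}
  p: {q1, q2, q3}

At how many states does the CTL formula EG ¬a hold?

Sat(¬a) = {q0, q1, q3}
EG ¬a: greatest fixpoint, start Z0 = {q0, q1, q3}, keep only states in Sat with some successor in Z. Already a fixed point.
Sat(EG ¬a) = {q0, q1, q3}
|Sat(EG ¬a)| = |{q0, q1, q3}| = 3.

3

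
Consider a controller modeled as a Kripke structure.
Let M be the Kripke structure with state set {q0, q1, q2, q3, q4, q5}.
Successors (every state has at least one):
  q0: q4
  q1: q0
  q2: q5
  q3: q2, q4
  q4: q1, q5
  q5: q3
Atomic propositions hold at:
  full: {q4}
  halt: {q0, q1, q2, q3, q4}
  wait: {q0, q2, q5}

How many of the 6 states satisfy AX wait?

Sat(AX wait) = {s : every successor in {q0, q2, q5}} = {q1, q2}
|Sat(AX wait)| = |{q1, q2}| = 2.

2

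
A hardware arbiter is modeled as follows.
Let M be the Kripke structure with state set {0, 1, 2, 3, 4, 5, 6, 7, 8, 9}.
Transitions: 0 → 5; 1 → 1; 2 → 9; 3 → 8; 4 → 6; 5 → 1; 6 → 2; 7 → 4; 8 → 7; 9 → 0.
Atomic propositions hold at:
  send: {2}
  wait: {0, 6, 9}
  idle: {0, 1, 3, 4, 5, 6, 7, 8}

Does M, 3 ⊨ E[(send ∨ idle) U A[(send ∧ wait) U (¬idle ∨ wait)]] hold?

Yes

Sat(send ∨ idle) = {0, 1, 2, 3, 4, 5, 6, 7, 8}
Sat(send ∧ wait) = ∅
Sat(¬idle) = {2, 9}
Sat(¬idle ∨ wait) = {0, 2, 6, 9}
A[(send ∧ wait) U (¬idle ∨ wait)]: least fixpoint, start Z0 = Sat((¬idle ∨ wait)) = {0, 2, 6, 9}, add states in Sat(send ∧ wait) with every successor in Z. Already a fixed point.
Sat(A[(send ∧ wait) U (¬idle ∨ wait)]) = {0, 2, 6, 9}
E[(send ∨ idle) U A[(send ∧ wait) U (¬idle ∨ wait)]]: least fixpoint, start Z0 = Sat(A[(send ∧ wait) U (¬idle ∨ wait)]) = {0, 2, 6, 9}, add states in Sat(send ∨ idle) with some successor in Z. Z1 = {0, 2, 4, 6, 9}; Z2 = {0, 2, 4, 6, 7, 9}; Z3 = {0, 2, 4, 6, 7, 8, 9}; Z4 = {0, 2, 3, 4, 6, 7, 8, 9}; fixed.
Sat(E[(send ∨ idle) U A[(send ∧ wait) U (¬idle ∨ wait)]]) = {0, 2, 3, 4, 6, 7, 8, 9}
3 ∈ Sat(E[(send ∨ idle) U A[(send ∧ wait) U (¬idle ∨ wait)]]) = {0, 2, 3, 4, 6, 7, 8, 9}, so the formula holds at 3.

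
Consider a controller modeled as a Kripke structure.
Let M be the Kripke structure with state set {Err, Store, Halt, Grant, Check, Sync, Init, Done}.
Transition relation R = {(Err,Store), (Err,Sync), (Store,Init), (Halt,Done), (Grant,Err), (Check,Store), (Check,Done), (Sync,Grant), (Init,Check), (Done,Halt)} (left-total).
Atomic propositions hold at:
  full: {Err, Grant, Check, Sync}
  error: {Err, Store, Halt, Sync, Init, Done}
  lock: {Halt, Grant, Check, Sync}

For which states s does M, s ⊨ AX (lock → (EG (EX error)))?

{Store, Halt, Grant, Check, Init, Done}

Sat(EX error) = {s : some successor in {Err, Store, Halt, Sync, Init, Done}} = {Err, Store, Halt, Grant, Check, Done}
EG (EX error): greatest fixpoint, start Z0 = {Err, Store, Halt, Grant, Check, Done}, keep only states in Sat with some successor in Z. Z1 = {Err, Halt, Grant, Check, Done}; Z2 = {Halt, Grant, Check, Done}; Z3 = {Halt, Check, Done}; fixed.
Sat(EG (EX error)) = {Halt, Check, Done}
Sat(lock → (EG (EX error))) = {Err, Store, Halt, Check, Init, Done}
Sat(AX (lock → (EG (EX error)))) = {s : every successor in {Err, Store, Halt, Check, Init, Done}} = {Store, Halt, Grant, Check, Init, Done}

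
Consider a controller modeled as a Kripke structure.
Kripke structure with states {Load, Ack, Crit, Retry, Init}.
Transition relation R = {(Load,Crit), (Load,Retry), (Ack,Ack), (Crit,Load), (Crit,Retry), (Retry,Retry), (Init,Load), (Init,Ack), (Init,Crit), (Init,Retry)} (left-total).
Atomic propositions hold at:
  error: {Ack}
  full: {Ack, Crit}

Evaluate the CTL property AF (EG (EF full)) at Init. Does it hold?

EF full: least fixpoint, start Z0 = {Ack, Crit}, add states with some successor in Z. Z1 = {Load, Ack, Crit, Init}; fixed.
Sat(EF full) = {Load, Ack, Crit, Init}
EG (EF full): greatest fixpoint, start Z0 = {Load, Ack, Crit, Init}, keep only states in Sat with some successor in Z. Already a fixed point.
Sat(EG (EF full)) = {Load, Ack, Crit, Init}
AF (EG (EF full)): least fixpoint, start Z0 = {Load, Ack, Crit, Init}, add states with every successor in Z. Already a fixed point.
Sat(AF (EG (EF full))) = {Load, Ack, Crit, Init}
Init ∈ Sat(AF (EG (EF full))) = {Load, Ack, Crit, Init}, so the formula holds at Init.

Yes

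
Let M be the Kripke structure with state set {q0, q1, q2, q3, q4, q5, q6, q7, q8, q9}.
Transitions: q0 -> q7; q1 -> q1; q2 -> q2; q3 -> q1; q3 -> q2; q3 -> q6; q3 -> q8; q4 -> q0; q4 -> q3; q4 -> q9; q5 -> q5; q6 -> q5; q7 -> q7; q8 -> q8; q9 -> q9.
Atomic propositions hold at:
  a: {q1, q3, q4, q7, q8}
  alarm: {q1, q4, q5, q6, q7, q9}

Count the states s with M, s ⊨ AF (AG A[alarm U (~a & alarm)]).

3

Sat(~a) = {q0, q2, q5, q6, q9}
Sat(~a & alarm) = {q5, q6, q9}
A[alarm U (~a & alarm)]: least fixpoint, start Z0 = Sat((~a & alarm)) = {q5, q6, q9}, add states in Sat(alarm) with every successor in Z. Already a fixed point.
Sat(A[alarm U (~a & alarm)]) = {q5, q6, q9}
AG A[alarm U (~a & alarm)]: greatest fixpoint, start Z0 = {q5, q6, q9}, keep only states in Sat with every successor in Z. Already a fixed point.
Sat(AG A[alarm U (~a & alarm)]) = {q5, q6, q9}
AF (AG A[alarm U (~a & alarm)]): least fixpoint, start Z0 = {q5, q6, q9}, add states with every successor in Z. Already a fixed point.
Sat(AF (AG A[alarm U (~a & alarm)])) = {q5, q6, q9}
|Sat(AF (AG A[alarm U (~a & alarm)]))| = |{q5, q6, q9}| = 3.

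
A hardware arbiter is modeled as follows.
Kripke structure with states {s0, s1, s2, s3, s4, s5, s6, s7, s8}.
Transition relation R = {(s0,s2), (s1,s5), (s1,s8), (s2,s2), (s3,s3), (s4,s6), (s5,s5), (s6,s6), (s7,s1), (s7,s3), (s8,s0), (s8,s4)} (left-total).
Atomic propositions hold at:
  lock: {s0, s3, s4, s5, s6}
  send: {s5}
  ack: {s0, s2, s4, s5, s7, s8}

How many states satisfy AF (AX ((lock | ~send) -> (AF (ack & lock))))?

3

Sat(~send) = {s0, s1, s2, s3, s4, s6, s7, s8}
Sat(lock | ~send) = {s0, s1, s2, s3, s4, s5, s6, s7, s8}
Sat(ack & lock) = {s0, s4, s5}
AF (ack & lock): least fixpoint, start Z0 = {s0, s4, s5}, add states with every successor in Z. Z1 = {s0, s4, s5, s8}; Z2 = {s0, s1, s4, s5, s8}; fixed.
Sat(AF (ack & lock)) = {s0, s1, s4, s5, s8}
Sat((lock | ~send) -> (AF (ack & lock))) = {s0, s1, s4, s5, s8}
Sat(AX ((lock | ~send) -> (AF (ack & lock)))) = {s : every successor in {s0, s1, s4, s5, s8}} = {s1, s5, s8}
AF (AX ((lock | ~send) -> (AF (ack & lock)))): least fixpoint, start Z0 = {s1, s5, s8}, add states with every successor in Z. Already a fixed point.
Sat(AF (AX ((lock | ~send) -> (AF (ack & lock))))) = {s1, s5, s8}
|Sat(AF (AX ((lock | ~send) -> (AF (ack & lock)))))| = |{s1, s5, s8}| = 3.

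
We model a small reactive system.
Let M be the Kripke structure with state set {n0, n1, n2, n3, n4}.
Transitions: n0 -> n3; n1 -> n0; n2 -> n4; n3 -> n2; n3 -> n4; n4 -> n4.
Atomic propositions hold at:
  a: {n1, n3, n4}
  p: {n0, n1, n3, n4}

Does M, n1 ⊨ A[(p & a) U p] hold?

Sat(p & a) = {n1, n3, n4}
A[(p & a) U p]: least fixpoint, start Z0 = Sat(p) = {n0, n1, n3, n4}, add states in Sat(p & a) with every successor in Z. Already a fixed point.
Sat(A[(p & a) U p]) = {n0, n1, n3, n4}
n1 ∈ Sat(A[(p & a) U p]) = {n0, n1, n3, n4}, so the formula holds at n1.

Yes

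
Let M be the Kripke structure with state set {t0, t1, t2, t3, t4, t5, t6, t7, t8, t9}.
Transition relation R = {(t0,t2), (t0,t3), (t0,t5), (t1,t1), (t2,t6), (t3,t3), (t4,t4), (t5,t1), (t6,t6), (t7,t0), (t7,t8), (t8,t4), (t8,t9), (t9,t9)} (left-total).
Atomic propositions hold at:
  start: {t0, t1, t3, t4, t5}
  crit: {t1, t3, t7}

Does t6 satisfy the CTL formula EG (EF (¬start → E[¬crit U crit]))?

No

Sat(¬start) = {t2, t6, t7, t8, t9}
Sat(¬crit) = {t0, t2, t4, t5, t6, t8, t9}
E[¬crit U crit]: least fixpoint, start Z0 = Sat(crit) = {t1, t3, t7}, add states in Sat(¬crit) with some successor in Z. Z1 = {t0, t1, t3, t5, t7}; fixed.
Sat(E[¬crit U crit]) = {t0, t1, t3, t5, t7}
Sat(¬start → E[¬crit U crit]) = {t0, t1, t3, t4, t5, t7}
EF (¬start → E[¬crit U crit]): least fixpoint, start Z0 = {t0, t1, t3, t4, t5, t7}, add states with some successor in Z. Z1 = {t0, t1, t3, t4, t5, t7, t8}; fixed.
Sat(EF (¬start → E[¬crit U crit])) = {t0, t1, t3, t4, t5, t7, t8}
EG (EF (¬start → E[¬crit U crit])): greatest fixpoint, start Z0 = {t0, t1, t3, t4, t5, t7, t8}, keep only states in Sat with some successor in Z. Already a fixed point.
Sat(EG (EF (¬start → E[¬crit U crit]))) = {t0, t1, t3, t4, t5, t7, t8}
t6 ∉ Sat(EG (EF (¬start → E[¬crit U crit]))) = {t0, t1, t3, t4, t5, t7, t8}, so the formula does not hold at t6.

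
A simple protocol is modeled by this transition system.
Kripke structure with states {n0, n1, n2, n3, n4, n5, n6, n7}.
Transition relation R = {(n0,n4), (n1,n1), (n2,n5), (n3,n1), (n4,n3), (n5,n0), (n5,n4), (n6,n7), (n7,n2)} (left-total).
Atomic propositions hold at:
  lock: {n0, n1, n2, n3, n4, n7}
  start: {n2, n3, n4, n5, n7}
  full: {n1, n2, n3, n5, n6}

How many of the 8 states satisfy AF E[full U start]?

7

E[full U start]: least fixpoint, start Z0 = Sat(start) = {n2, n3, n4, n5, n7}, add states in Sat(full) with some successor in Z. Z1 = {n2, n3, n4, n5, n6, n7}; fixed.
Sat(E[full U start]) = {n2, n3, n4, n5, n6, n7}
AF E[full U start]: least fixpoint, start Z0 = {n2, n3, n4, n5, n6, n7}, add states with every successor in Z. Z1 = {n0, n2, n3, n4, n5, n6, n7}; fixed.
Sat(AF E[full U start]) = {n0, n2, n3, n4, n5, n6, n7}
|Sat(AF E[full U start])| = |{n0, n2, n3, n4, n5, n6, n7}| = 7.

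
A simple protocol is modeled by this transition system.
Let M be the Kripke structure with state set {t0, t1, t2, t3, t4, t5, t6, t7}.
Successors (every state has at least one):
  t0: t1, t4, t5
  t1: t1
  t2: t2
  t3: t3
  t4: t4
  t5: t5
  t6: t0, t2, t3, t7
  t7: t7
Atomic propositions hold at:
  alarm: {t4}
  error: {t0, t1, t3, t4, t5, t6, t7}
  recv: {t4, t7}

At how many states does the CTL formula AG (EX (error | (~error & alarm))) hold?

Sat(~error) = {t2}
Sat(~error & alarm) = ∅
Sat(error | (~error & alarm)) = {t0, t1, t3, t4, t5, t6, t7}
Sat(EX (error | (~error & alarm))) = {s : some successor in {t0, t1, t3, t4, t5, t6, t7}} = {t0, t1, t3, t4, t5, t6, t7}
AG (EX (error | (~error & alarm))): greatest fixpoint, start Z0 = {t0, t1, t3, t4, t5, t6, t7}, keep only states in Sat with every successor in Z. Z1 = {t0, t1, t3, t4, t5, t7}; fixed.
Sat(AG (EX (error | (~error & alarm)))) = {t0, t1, t3, t4, t5, t7}
|Sat(AG (EX (error | (~error & alarm))))| = |{t0, t1, t3, t4, t5, t7}| = 6.

6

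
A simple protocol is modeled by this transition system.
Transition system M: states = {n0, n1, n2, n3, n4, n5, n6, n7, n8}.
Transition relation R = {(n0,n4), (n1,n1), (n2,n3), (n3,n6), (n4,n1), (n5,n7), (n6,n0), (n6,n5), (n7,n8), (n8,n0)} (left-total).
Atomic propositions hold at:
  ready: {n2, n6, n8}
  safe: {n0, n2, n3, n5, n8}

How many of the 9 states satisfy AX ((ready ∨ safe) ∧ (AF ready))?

Sat(ready ∨ safe) = {n0, n2, n3, n5, n6, n8}
AF ready: least fixpoint, start Z0 = {n2, n6, n8}, add states with every successor in Z. Z1 = {n2, n3, n6, n7, n8}; Z2 = {n2, n3, n5, n6, n7, n8}; fixed.
Sat(AF ready) = {n2, n3, n5, n6, n7, n8}
Sat((ready ∨ safe) ∧ (AF ready)) = {n2, n3, n5, n6, n8}
Sat(AX ((ready ∨ safe) ∧ (AF ready))) = {s : every successor in {n2, n3, n5, n6, n8}} = {n2, n3, n7}
|Sat(AX ((ready ∨ safe) ∧ (AF ready)))| = |{n2, n3, n7}| = 3.

3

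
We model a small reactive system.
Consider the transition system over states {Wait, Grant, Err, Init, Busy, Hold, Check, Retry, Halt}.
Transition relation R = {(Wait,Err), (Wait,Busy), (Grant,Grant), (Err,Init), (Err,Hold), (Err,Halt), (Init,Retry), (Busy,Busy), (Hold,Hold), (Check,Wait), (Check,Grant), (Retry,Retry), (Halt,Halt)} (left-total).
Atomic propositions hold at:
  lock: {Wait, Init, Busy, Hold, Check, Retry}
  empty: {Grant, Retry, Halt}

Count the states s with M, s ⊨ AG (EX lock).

Sat(EX lock) = {s : some successor in {Wait, Init, Busy, Hold, Check, Retry}} = {Wait, Err, Init, Busy, Hold, Check, Retry}
AG (EX lock): greatest fixpoint, start Z0 = {Wait, Err, Init, Busy, Hold, Check, Retry}, keep only states in Sat with every successor in Z. Z1 = {Wait, Init, Busy, Hold, Retry}; Z2 = {Init, Busy, Hold, Retry}; fixed.
Sat(AG (EX lock)) = {Init, Busy, Hold, Retry}
|Sat(AG (EX lock))| = |{Init, Busy, Hold, Retry}| = 4.

4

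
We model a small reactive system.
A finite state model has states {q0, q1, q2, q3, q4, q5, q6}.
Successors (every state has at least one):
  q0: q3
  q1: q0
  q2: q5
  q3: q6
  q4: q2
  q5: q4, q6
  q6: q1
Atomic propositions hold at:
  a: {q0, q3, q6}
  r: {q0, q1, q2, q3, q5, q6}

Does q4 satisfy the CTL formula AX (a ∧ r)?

No

Sat(a ∧ r) = {q0, q3, q6}
Sat(AX (a ∧ r)) = {s : every successor in {q0, q3, q6}} = {q0, q1, q3}
q4 ∉ Sat(AX (a ∧ r)) = {q0, q1, q3}, so the formula does not hold at q4.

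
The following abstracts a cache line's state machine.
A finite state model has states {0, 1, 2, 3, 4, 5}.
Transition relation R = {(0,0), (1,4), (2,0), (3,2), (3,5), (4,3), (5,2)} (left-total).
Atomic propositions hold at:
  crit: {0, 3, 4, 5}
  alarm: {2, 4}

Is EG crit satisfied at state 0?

EG crit: greatest fixpoint, start Z0 = {0, 3, 4, 5}, keep only states in Sat with some successor in Z. Z1 = {0, 3, 4}; Z2 = {0, 4}; Z3 = {0}; fixed.
Sat(EG crit) = {0}
0 ∈ Sat(EG crit) = {0}, so the formula holds at 0.

Yes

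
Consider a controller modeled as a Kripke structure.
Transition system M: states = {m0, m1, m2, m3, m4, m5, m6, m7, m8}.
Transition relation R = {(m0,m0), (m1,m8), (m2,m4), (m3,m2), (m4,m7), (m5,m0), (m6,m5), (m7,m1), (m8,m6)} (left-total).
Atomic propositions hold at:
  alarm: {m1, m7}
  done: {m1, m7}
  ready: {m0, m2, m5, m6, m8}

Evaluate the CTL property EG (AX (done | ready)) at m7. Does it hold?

Yes

Sat(done | ready) = {m0, m1, m2, m5, m6, m7, m8}
Sat(AX (done | ready)) = {s : every successor in {m0, m1, m2, m5, m6, m7, m8}} = {m0, m1, m3, m4, m5, m6, m7, m8}
EG (AX (done | ready)): greatest fixpoint, start Z0 = {m0, m1, m3, m4, m5, m6, m7, m8}, keep only states in Sat with some successor in Z. Z1 = {m0, m1, m4, m5, m6, m7, m8}; fixed.
Sat(EG (AX (done | ready))) = {m0, m1, m4, m5, m6, m7, m8}
m7 ∈ Sat(EG (AX (done | ready))) = {m0, m1, m4, m5, m6, m7, m8}, so the formula holds at m7.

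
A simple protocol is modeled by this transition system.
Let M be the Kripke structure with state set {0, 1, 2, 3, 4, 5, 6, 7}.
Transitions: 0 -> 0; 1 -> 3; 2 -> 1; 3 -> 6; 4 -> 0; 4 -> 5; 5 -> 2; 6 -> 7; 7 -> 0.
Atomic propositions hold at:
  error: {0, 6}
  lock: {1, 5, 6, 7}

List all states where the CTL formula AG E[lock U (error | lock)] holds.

Sat(error | lock) = {0, 1, 5, 6, 7}
E[lock U (error | lock)]: least fixpoint, start Z0 = Sat((error | lock)) = {0, 1, 5, 6, 7}, add states in Sat(lock) with some successor in Z. Already a fixed point.
Sat(E[lock U (error | lock)]) = {0, 1, 5, 6, 7}
AG E[lock U (error | lock)]: greatest fixpoint, start Z0 = {0, 1, 5, 6, 7}, keep only states in Sat with every successor in Z. Z1 = {0, 6, 7}; fixed.
Sat(AG E[lock U (error | lock)]) = {0, 6, 7}

{0, 6, 7}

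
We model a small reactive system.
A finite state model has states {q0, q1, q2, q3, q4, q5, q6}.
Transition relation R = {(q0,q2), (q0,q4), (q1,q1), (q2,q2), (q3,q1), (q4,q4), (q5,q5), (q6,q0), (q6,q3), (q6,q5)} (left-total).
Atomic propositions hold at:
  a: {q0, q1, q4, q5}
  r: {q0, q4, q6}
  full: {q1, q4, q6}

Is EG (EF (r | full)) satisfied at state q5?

No

Sat(r | full) = {q0, q1, q4, q6}
EF (r | full): least fixpoint, start Z0 = {q0, q1, q4, q6}, add states with some successor in Z. Z1 = {q0, q1, q3, q4, q6}; fixed.
Sat(EF (r | full)) = {q0, q1, q3, q4, q6}
EG (EF (r | full)): greatest fixpoint, start Z0 = {q0, q1, q3, q4, q6}, keep only states in Sat with some successor in Z. Already a fixed point.
Sat(EG (EF (r | full))) = {q0, q1, q3, q4, q6}
q5 ∉ Sat(EG (EF (r | full))) = {q0, q1, q3, q4, q6}, so the formula does not hold at q5.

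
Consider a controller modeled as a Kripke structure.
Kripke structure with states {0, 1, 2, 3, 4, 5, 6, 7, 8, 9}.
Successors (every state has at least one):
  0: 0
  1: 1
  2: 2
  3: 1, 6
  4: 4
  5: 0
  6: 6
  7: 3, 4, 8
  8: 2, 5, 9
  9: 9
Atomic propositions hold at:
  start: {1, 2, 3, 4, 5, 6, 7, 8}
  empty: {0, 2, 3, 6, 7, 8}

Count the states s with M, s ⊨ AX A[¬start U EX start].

Sat(¬start) = {0, 9}
Sat(EX start) = {s : some successor in {1, 2, 3, 4, 5, 6, 7, 8}} = {1, 2, 3, 4, 6, 7, 8}
A[¬start U EX start]: least fixpoint, start Z0 = Sat(EX start) = {1, 2, 3, 4, 6, 7, 8}, add states in Sat(¬start) with every successor in Z. Already a fixed point.
Sat(A[¬start U EX start]) = {1, 2, 3, 4, 6, 7, 8}
Sat(AX A[¬start U EX start]) = {s : every successor in {1, 2, 3, 4, 6, 7, 8}} = {1, 2, 3, 4, 6, 7}
|Sat(AX A[¬start U EX start])| = |{1, 2, 3, 4, 6, 7}| = 6.

6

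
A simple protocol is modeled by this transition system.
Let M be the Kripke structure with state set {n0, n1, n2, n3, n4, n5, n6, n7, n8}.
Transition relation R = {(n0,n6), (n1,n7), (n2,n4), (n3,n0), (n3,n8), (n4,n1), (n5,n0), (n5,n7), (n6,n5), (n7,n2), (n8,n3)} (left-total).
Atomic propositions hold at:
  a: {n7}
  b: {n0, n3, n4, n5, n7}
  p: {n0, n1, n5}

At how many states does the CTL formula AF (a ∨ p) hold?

Sat(a ∨ p) = {n0, n1, n5, n7}
AF (a ∨ p): least fixpoint, start Z0 = {n0, n1, n5, n7}, add states with every successor in Z. Z1 = {n0, n1, n4, n5, n6, n7}; Z2 = {n0, n1, n2, n4, n5, n6, n7}; fixed.
Sat(AF (a ∨ p)) = {n0, n1, n2, n4, n5, n6, n7}
|Sat(AF (a ∨ p))| = |{n0, n1, n2, n4, n5, n6, n7}| = 7.

7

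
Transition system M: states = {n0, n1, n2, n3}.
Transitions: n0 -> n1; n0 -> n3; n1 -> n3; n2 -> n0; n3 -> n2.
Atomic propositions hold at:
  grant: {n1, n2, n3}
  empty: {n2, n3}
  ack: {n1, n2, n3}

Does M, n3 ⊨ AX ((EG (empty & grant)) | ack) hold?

Sat(empty & grant) = {n2, n3}
EG (empty & grant): greatest fixpoint, start Z0 = {n2, n3}, keep only states in Sat with some successor in Z. Z1 = {n3}; Z2 = ∅; fixed.
Sat(EG (empty & grant)) = ∅
Sat((EG (empty & grant)) | ack) = {n1, n2, n3}
Sat(AX ((EG (empty & grant)) | ack)) = {s : every successor in {n1, n2, n3}} = {n0, n1, n3}
n3 ∈ Sat(AX ((EG (empty & grant)) | ack)) = {n0, n1, n3}, so the formula holds at n3.

Yes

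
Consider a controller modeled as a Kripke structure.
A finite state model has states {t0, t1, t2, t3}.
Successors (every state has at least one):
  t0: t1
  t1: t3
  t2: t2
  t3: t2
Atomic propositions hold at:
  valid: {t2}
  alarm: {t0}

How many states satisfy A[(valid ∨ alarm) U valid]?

1

Sat(valid ∨ alarm) = {t0, t2}
A[(valid ∨ alarm) U valid]: least fixpoint, start Z0 = Sat(valid) = {t2}, add states in Sat(valid ∨ alarm) with every successor in Z. Already a fixed point.
Sat(A[(valid ∨ alarm) U valid]) = {t2}
|Sat(A[(valid ∨ alarm) U valid])| = |{t2}| = 1.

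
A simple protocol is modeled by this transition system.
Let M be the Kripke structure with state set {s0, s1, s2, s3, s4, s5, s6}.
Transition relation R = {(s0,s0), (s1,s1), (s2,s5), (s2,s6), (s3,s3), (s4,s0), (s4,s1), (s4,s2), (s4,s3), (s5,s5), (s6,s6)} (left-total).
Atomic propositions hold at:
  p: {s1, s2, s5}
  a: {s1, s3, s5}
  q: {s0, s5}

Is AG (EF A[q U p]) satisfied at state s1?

Yes

A[q U p]: least fixpoint, start Z0 = Sat(p) = {s1, s2, s5}, add states in Sat(q) with every successor in Z. Already a fixed point.
Sat(A[q U p]) = {s1, s2, s5}
EF A[q U p]: least fixpoint, start Z0 = {s1, s2, s5}, add states with some successor in Z. Z1 = {s1, s2, s4, s5}; fixed.
Sat(EF A[q U p]) = {s1, s2, s4, s5}
AG (EF A[q U p]): greatest fixpoint, start Z0 = {s1, s2, s4, s5}, keep only states in Sat with every successor in Z. Z1 = {s1, s5}; fixed.
Sat(AG (EF A[q U p])) = {s1, s5}
s1 ∈ Sat(AG (EF A[q U p])) = {s1, s5}, so the formula holds at s1.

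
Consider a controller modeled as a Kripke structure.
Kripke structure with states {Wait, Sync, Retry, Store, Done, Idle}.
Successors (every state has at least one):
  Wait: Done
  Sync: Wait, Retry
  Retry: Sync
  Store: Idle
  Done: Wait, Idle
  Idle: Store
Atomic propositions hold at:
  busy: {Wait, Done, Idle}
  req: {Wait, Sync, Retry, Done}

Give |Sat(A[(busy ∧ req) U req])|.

4

Sat(busy ∧ req) = {Wait, Done}
A[(busy ∧ req) U req]: least fixpoint, start Z0 = Sat(req) = {Wait, Sync, Retry, Done}, add states in Sat(busy ∧ req) with every successor in Z. Already a fixed point.
Sat(A[(busy ∧ req) U req]) = {Wait, Sync, Retry, Done}
|Sat(A[(busy ∧ req) U req])| = |{Wait, Sync, Retry, Done}| = 4.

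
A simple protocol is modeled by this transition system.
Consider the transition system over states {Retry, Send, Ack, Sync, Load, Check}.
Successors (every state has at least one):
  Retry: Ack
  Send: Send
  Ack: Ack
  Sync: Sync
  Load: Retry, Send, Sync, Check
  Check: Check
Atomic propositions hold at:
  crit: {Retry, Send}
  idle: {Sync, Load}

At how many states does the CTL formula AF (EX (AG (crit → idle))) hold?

5

Sat(crit → idle) = {Ack, Sync, Load, Check}
AG (crit → idle): greatest fixpoint, start Z0 = {Ack, Sync, Load, Check}, keep only states in Sat with every successor in Z. Z1 = {Ack, Sync, Check}; fixed.
Sat(AG (crit → idle)) = {Ack, Sync, Check}
Sat(EX (AG (crit → idle))) = {s : some successor in {Ack, Sync, Check}} = {Retry, Ack, Sync, Load, Check}
AF (EX (AG (crit → idle))): least fixpoint, start Z0 = {Retry, Ack, Sync, Load, Check}, add states with every successor in Z. Already a fixed point.
Sat(AF (EX (AG (crit → idle)))) = {Retry, Ack, Sync, Load, Check}
|Sat(AF (EX (AG (crit → idle))))| = |{Retry, Ack, Sync, Load, Check}| = 5.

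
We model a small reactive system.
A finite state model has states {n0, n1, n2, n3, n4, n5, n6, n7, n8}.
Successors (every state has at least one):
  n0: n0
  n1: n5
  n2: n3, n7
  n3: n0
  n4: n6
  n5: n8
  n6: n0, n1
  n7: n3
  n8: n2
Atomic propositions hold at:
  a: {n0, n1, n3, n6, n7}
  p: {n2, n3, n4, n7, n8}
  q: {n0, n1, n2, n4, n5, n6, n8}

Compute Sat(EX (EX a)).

{n0, n2, n3, n4, n6, n7, n8}

Sat(EX a) = {s : some successor in {n0, n1, n3, n6, n7}} = {n0, n2, n3, n4, n6, n7}
Sat(EX (EX a)) = {s : some successor in {n0, n2, n3, n4, n6, n7}} = {n0, n2, n3, n4, n6, n7, n8}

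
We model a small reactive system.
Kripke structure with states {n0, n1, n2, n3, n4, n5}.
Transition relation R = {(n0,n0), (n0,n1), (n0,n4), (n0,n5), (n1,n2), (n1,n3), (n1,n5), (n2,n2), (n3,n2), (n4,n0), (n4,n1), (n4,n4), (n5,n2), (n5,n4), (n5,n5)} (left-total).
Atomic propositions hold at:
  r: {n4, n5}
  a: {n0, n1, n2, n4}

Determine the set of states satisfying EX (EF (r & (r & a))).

Sat(r & a) = {n4}
Sat(r & (r & a)) = {n4}
EF (r & (r & a)): least fixpoint, start Z0 = {n4}, add states with some successor in Z. Z1 = {n0, n4, n5}; Z2 = {n0, n1, n4, n5}; fixed.
Sat(EF (r & (r & a))) = {n0, n1, n4, n5}
Sat(EX (EF (r & (r & a)))) = {s : some successor in {n0, n1, n4, n5}} = {n0, n1, n4, n5}

{n0, n1, n4, n5}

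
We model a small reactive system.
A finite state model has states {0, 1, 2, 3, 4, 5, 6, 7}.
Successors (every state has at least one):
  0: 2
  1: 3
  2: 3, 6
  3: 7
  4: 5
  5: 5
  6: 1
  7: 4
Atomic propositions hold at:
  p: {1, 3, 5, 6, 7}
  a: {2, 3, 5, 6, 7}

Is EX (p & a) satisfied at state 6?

No

Sat(p & a) = {3, 5, 6, 7}
Sat(EX (p & a)) = {s : some successor in {3, 5, 6, 7}} = {1, 2, 3, 4, 5}
6 ∉ Sat(EX (p & a)) = {1, 2, 3, 4, 5}, so the formula does not hold at 6.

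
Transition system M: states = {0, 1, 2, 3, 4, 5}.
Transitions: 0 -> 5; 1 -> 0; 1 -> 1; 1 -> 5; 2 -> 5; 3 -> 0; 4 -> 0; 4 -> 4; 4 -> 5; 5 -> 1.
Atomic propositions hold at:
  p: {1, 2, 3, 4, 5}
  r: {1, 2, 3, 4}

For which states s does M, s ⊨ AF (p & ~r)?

Sat(~r) = {0, 5}
Sat(p & ~r) = {5}
AF (p & ~r): least fixpoint, start Z0 = {5}, add states with every successor in Z. Z1 = {0, 2, 5}; Z2 = {0, 2, 3, 5}; fixed.
Sat(AF (p & ~r)) = {0, 2, 3, 5}

{0, 2, 3, 5}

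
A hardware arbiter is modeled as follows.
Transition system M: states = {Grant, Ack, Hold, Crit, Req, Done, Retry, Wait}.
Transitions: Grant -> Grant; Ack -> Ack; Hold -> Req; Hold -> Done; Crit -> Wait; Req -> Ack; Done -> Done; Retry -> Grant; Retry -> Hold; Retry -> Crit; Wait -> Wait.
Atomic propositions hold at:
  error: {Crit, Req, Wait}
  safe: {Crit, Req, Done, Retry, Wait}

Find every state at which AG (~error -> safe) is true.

Sat(~error) = {Grant, Ack, Hold, Done, Retry}
Sat(~error -> safe) = {Crit, Req, Done, Retry, Wait}
AG (~error -> safe): greatest fixpoint, start Z0 = {Crit, Req, Done, Retry, Wait}, keep only states in Sat with every successor in Z. Z1 = {Crit, Done, Wait}; fixed.
Sat(AG (~error -> safe)) = {Crit, Done, Wait}

{Crit, Done, Wait}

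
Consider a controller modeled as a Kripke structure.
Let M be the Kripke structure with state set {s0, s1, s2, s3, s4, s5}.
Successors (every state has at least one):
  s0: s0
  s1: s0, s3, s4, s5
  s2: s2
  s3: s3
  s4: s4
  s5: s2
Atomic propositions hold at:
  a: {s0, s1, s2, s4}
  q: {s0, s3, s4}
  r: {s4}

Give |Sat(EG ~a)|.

1

Sat(~a) = {s3, s5}
EG ~a: greatest fixpoint, start Z0 = {s3, s5}, keep only states in Sat with some successor in Z. Z1 = {s3}; fixed.
Sat(EG ~a) = {s3}
|Sat(EG ~a)| = |{s3}| = 1.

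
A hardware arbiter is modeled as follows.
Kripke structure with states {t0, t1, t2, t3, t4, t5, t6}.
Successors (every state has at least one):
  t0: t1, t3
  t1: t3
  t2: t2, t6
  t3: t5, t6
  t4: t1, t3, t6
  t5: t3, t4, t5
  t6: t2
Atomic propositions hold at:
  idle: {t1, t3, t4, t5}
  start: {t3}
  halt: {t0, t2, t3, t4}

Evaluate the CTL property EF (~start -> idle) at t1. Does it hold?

Sat(~start) = {t0, t1, t2, t4, t5, t6}
Sat(~start -> idle) = {t1, t3, t4, t5}
EF (~start -> idle): least fixpoint, start Z0 = {t1, t3, t4, t5}, add states with some successor in Z. Z1 = {t0, t1, t3, t4, t5}; fixed.
Sat(EF (~start -> idle)) = {t0, t1, t3, t4, t5}
t1 ∈ Sat(EF (~start -> idle)) = {t0, t1, t3, t4, t5}, so the formula holds at t1.

Yes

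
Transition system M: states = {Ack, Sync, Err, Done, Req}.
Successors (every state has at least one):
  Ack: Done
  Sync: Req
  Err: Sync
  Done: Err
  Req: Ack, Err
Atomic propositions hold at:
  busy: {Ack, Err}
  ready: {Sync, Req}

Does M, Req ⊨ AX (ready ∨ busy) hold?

Sat(ready ∨ busy) = {Ack, Sync, Err, Req}
Sat(AX (ready ∨ busy)) = {s : every successor in {Ack, Sync, Err, Req}} = {Sync, Err, Done, Req}
Req ∈ Sat(AX (ready ∨ busy)) = {Sync, Err, Done, Req}, so the formula holds at Req.

Yes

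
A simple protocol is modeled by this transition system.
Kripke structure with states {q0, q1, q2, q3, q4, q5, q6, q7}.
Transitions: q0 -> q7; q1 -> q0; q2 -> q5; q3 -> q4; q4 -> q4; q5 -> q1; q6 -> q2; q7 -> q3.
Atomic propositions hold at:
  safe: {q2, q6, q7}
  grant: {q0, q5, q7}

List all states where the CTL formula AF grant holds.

AF grant: least fixpoint, start Z0 = {q0, q5, q7}, add states with every successor in Z. Z1 = {q0, q1, q2, q5, q7}; Z2 = {q0, q1, q2, q5, q6, q7}; fixed.
Sat(AF grant) = {q0, q1, q2, q5, q6, q7}

{q0, q1, q2, q5, q6, q7}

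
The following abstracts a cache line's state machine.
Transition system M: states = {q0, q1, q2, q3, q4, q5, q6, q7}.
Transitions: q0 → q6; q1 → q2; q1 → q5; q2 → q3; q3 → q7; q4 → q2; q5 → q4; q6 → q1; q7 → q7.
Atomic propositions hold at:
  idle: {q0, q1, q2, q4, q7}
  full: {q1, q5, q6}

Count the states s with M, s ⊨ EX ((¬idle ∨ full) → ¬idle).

Sat(¬idle) = {q3, q5, q6}
Sat(¬idle ∨ full) = {q1, q3, q5, q6}
Sat((¬idle ∨ full) → ¬idle) = {q0, q2, q3, q4, q5, q6, q7}
Sat(EX ((¬idle ∨ full) → ¬idle)) = {s : some successor in {q0, q2, q3, q4, q5, q6, q7}} = {q0, q1, q2, q3, q4, q5, q7}
|Sat(EX ((¬idle ∨ full) → ¬idle))| = |{q0, q1, q2, q3, q4, q5, q7}| = 7.

7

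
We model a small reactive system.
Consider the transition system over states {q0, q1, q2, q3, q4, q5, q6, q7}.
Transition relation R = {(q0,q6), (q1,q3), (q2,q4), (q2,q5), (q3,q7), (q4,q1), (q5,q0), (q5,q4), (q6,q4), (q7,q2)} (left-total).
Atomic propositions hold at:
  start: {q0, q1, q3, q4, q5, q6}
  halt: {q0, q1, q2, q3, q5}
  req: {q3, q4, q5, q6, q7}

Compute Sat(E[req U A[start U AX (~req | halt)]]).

{q0, q1, q3, q4, q5, q6, q7}

Sat(~req) = {q0, q1, q2}
Sat(~req | halt) = {q0, q1, q2, q3, q5}
Sat(AX (~req | halt)) = {s : every successor in {q0, q1, q2, q3, q5}} = {q1, q4, q7}
A[start U AX (~req | halt)]: least fixpoint, start Z0 = Sat(AX (~req | halt)) = {q1, q4, q7}, add states in Sat(start) with every successor in Z. Z1 = {q1, q3, q4, q6, q7}; Z2 = {q0, q1, q3, q4, q6, q7}; Z3 = {q0, q1, q3, q4, q5, q6, q7}; fixed.
Sat(A[start U AX (~req | halt)]) = {q0, q1, q3, q4, q5, q6, q7}
E[req U A[start U AX (~req | halt)]]: least fixpoint, start Z0 = Sat(A[start U AX (~req | halt)]) = {q0, q1, q3, q4, q5, q6, q7}, add states in Sat(req) with some successor in Z. Already a fixed point.
Sat(E[req U A[start U AX (~req | halt)]]) = {q0, q1, q3, q4, q5, q6, q7}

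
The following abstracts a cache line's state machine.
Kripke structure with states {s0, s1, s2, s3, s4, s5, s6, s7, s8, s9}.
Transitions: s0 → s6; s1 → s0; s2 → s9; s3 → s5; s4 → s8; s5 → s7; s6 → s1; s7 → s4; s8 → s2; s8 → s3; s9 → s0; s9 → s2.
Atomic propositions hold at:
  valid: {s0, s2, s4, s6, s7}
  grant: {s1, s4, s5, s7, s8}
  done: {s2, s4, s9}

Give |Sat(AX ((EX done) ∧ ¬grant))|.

Sat(EX done) = {s : some successor in {s2, s4, s9}} = {s2, s7, s8, s9}
Sat(¬grant) = {s0, s2, s3, s6, s9}
Sat((EX done) ∧ ¬grant) = {s2, s9}
Sat(AX ((EX done) ∧ ¬grant)) = {s : every successor in {s2, s9}} = {s2}
|Sat(AX ((EX done) ∧ ¬grant))| = |{s2}| = 1.

1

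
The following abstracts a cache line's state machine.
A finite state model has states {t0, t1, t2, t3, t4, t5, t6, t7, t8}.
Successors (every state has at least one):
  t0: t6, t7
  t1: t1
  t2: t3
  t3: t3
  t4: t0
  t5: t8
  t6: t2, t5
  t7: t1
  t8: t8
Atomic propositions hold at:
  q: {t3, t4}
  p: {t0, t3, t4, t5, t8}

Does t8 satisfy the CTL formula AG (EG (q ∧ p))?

No

Sat(q ∧ p) = {t3, t4}
EG (q ∧ p): greatest fixpoint, start Z0 = {t3, t4}, keep only states in Sat with some successor in Z. Z1 = {t3}; fixed.
Sat(EG (q ∧ p)) = {t3}
AG (EG (q ∧ p)): greatest fixpoint, start Z0 = {t3}, keep only states in Sat with every successor in Z. Already a fixed point.
Sat(AG (EG (q ∧ p))) = {t3}
t8 ∉ Sat(AG (EG (q ∧ p))) = {t3}, so the formula does not hold at t8.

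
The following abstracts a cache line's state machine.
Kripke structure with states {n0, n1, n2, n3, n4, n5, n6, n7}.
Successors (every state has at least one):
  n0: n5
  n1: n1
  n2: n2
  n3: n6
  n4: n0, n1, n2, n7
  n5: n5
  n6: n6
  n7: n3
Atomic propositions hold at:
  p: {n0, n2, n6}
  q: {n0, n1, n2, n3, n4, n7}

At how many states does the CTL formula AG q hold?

AG q: greatest fixpoint, start Z0 = {n0, n1, n2, n3, n4, n7}, keep only states in Sat with every successor in Z. Z1 = {n1, n2, n4, n7}; Z2 = {n1, n2}; fixed.
Sat(AG q) = {n1, n2}
|Sat(AG q)| = |{n1, n2}| = 2.

2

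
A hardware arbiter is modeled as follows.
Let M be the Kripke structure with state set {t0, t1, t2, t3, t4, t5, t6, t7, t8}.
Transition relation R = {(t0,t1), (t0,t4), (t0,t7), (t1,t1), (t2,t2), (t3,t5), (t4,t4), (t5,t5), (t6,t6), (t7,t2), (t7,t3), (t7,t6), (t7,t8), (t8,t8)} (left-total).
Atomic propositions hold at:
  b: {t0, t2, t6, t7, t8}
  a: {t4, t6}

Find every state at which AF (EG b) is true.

EG b: greatest fixpoint, start Z0 = {t0, t2, t6, t7, t8}, keep only states in Sat with some successor in Z. Already a fixed point.
Sat(EG b) = {t0, t2, t6, t7, t8}
AF (EG b): least fixpoint, start Z0 = {t0, t2, t6, t7, t8}, add states with every successor in Z. Already a fixed point.
Sat(AF (EG b)) = {t0, t2, t6, t7, t8}

{t0, t2, t6, t7, t8}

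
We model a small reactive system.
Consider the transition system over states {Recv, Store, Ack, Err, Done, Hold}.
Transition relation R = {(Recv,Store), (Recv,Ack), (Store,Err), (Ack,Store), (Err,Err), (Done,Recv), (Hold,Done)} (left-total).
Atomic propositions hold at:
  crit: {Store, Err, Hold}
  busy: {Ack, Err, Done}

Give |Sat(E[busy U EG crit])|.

EG crit: greatest fixpoint, start Z0 = {Store, Err, Hold}, keep only states in Sat with some successor in Z. Z1 = {Store, Err}; fixed.
Sat(EG crit) = {Store, Err}
E[busy U EG crit]: least fixpoint, start Z0 = Sat(EG crit) = {Store, Err}, add states in Sat(busy) with some successor in Z. Z1 = {Store, Ack, Err}; fixed.
Sat(E[busy U EG crit]) = {Store, Ack, Err}
|Sat(E[busy U EG crit])| = |{Store, Ack, Err}| = 3.

3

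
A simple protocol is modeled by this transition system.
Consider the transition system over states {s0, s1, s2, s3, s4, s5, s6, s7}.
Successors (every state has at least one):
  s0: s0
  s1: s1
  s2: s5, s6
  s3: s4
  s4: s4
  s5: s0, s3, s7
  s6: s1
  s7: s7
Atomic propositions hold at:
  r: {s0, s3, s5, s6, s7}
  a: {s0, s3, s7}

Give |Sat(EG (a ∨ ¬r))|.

5

Sat(¬r) = {s1, s2, s4}
Sat(a ∨ ¬r) = {s0, s1, s2, s3, s4, s7}
EG (a ∨ ¬r): greatest fixpoint, start Z0 = {s0, s1, s2, s3, s4, s7}, keep only states in Sat with some successor in Z. Z1 = {s0, s1, s3, s4, s7}; fixed.
Sat(EG (a ∨ ¬r)) = {s0, s1, s3, s4, s7}
|Sat(EG (a ∨ ¬r))| = |{s0, s1, s3, s4, s7}| = 5.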